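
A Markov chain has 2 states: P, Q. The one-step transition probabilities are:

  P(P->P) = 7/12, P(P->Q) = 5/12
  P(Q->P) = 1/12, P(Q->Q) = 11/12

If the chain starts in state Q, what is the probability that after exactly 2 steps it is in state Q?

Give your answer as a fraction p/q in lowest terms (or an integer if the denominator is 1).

Answer: 7/8

Derivation:
Computing P^2 by repeated multiplication:
P^1 =
  P: [7/12, 5/12]
  Q: [1/12, 11/12]
P^2 =
  P: [3/8, 5/8]
  Q: [1/8, 7/8]

(P^2)[Q -> Q] = 7/8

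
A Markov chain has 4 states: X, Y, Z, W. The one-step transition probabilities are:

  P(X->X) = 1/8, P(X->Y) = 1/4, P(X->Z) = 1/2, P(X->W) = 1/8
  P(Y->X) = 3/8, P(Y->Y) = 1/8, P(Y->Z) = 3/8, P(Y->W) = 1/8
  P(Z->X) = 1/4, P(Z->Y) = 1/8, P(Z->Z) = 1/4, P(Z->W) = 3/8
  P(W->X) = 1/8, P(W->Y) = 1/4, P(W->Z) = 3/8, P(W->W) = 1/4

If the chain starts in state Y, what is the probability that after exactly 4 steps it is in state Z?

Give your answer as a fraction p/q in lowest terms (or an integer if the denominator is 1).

Answer: 1467/4096

Derivation:
Computing P^4 by repeated multiplication:
P^1 =
  X: [1/8, 1/4, 1/2, 1/8]
  Y: [3/8, 1/8, 3/8, 1/8]
  Z: [1/4, 1/8, 1/4, 3/8]
  W: [1/8, 1/4, 3/8, 1/4]
P^2 =
  X: [1/4, 5/32, 21/64, 17/64]
  Y: [13/64, 3/16, 3/8, 15/64]
  Z: [3/16, 13/64, 3/8, 15/64]
  W: [15/64, 11/64, 11/32, 1/4]
P^3 =
  X: [105/512, 97/512, 187/512, 123/512]
  Y: [7/32, 23/128, 181/512, 127/512]
  Z: [57/256, 91/512, 45/128, 127/512]
  W: [27/128, 95/512, 185/512, 31/128]
P^4 =
  X: [893/4096, 185/1024, 727/2048, 1009/4096]
  Y: [877/4096, 751/4096, 1467/4096, 1001/4096]
  Z: [437/2048, 753/4096, 735/2048, 999/4096]
  W: [887/4096, 93/512, 1459/4096, 503/2048]

(P^4)[Y -> Z] = 1467/4096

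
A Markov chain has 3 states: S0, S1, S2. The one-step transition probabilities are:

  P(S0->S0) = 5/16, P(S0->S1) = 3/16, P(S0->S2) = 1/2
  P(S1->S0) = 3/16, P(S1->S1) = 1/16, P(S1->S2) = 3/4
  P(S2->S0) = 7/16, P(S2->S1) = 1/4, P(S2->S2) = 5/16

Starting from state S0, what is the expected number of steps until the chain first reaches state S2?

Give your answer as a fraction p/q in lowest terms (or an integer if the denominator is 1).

Let h_i = expected steps to first reach S2 from state i.
Boundary: h_S2 = 0.
First-step equations for the other states:
  h_S0 = 1 + 5/16*h_S0 + 3/16*h_S1 + 1/2*h_S2
  h_S1 = 1 + 3/16*h_S0 + 1/16*h_S1 + 3/4*h_S2

Substituting h_S2 = 0 and rearranging gives the linear system (I - Q) h = 1:
  [11/16, -3/16] . (h_S0, h_S1) = 1
  [-3/16, 15/16] . (h_S0, h_S1) = 1

Solving yields:
  h_S0 = 24/13
  h_S1 = 56/39

Starting state is S0, so the expected hitting time is h_S0 = 24/13.

Answer: 24/13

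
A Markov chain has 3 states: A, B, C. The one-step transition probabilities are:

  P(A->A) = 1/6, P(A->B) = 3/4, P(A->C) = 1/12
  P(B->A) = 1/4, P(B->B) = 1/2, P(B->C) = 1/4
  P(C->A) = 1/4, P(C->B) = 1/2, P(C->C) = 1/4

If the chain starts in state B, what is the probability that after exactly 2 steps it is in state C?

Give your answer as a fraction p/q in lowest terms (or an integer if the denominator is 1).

Computing P^2 by repeated multiplication:
P^1 =
  A: [1/6, 3/4, 1/12]
  B: [1/4, 1/2, 1/4]
  C: [1/4, 1/2, 1/4]
P^2 =
  A: [17/72, 13/24, 2/9]
  B: [11/48, 9/16, 5/24]
  C: [11/48, 9/16, 5/24]

(P^2)[B -> C] = 5/24

Answer: 5/24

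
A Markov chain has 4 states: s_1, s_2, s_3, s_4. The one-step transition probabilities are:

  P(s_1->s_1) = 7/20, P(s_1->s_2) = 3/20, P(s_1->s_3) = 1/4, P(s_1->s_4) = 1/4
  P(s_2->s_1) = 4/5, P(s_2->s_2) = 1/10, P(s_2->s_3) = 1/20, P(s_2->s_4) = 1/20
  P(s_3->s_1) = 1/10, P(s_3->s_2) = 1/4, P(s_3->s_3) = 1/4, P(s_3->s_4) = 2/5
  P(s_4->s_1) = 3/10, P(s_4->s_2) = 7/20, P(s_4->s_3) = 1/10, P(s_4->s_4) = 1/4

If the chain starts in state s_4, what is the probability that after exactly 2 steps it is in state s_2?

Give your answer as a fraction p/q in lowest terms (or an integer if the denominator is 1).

Answer: 77/400

Derivation:
Computing P^2 by repeated multiplication:
P^1 =
  s_1: [7/20, 3/20, 1/4, 1/4]
  s_2: [4/5, 1/10, 1/20, 1/20]
  s_3: [1/10, 1/4, 1/4, 2/5]
  s_4: [3/10, 7/20, 1/10, 1/4]
P^2 =
  s_1: [137/400, 87/400, 73/400, 103/400]
  s_2: [19/50, 4/25, 89/400, 19/80]
  s_3: [19/50, 97/400, 7/50, 19/80]
  s_4: [47/100, 77/400, 57/400, 39/200]

(P^2)[s_4 -> s_2] = 77/400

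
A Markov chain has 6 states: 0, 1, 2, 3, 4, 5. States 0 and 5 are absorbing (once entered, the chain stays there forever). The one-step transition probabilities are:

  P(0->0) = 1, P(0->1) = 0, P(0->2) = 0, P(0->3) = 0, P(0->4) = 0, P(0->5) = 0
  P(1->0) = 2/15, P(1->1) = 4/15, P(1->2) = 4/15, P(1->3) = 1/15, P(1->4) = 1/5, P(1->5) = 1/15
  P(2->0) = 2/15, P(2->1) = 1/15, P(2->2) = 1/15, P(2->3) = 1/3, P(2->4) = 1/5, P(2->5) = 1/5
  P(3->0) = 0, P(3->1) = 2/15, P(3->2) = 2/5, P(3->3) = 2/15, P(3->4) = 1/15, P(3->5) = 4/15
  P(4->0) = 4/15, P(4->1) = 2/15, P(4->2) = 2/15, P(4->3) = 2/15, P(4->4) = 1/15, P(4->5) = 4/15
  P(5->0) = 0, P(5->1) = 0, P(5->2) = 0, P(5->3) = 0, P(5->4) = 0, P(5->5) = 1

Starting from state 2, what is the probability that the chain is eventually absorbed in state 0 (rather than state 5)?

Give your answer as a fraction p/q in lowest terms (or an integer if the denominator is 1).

Let a_i = P(absorbed in 0 | start in state i).
Boundary conditions: a_0 = 1, a_5 = 0.
For each transient state i, a_i = sum_j P(i->j) * a_j:
  a_1 = 2/15*a_0 + 4/15*a_1 + 4/15*a_2 + 1/15*a_3 + 1/5*a_4 + 1/15*a_5
  a_2 = 2/15*a_0 + 1/15*a_1 + 1/15*a_2 + 1/3*a_3 + 1/5*a_4 + 1/5*a_5
  a_3 = 0*a_0 + 2/15*a_1 + 2/5*a_2 + 2/15*a_3 + 1/15*a_4 + 4/15*a_5
  a_4 = 4/15*a_0 + 2/15*a_1 + 2/15*a_2 + 2/15*a_3 + 1/15*a_4 + 4/15*a_5

Substituting a_0 = 1 and a_5 = 0, rearrange to (I - Q) a = r where r[i] = P(i -> 0):
  [11/15, -4/15, -1/15, -1/5] . (a_1, a_2, a_3, a_4) = 2/15
  [-1/15, 14/15, -1/3, -1/5] . (a_1, a_2, a_3, a_4) = 2/15
  [-2/15, -2/5, 13/15, -1/15] . (a_1, a_2, a_3, a_4) = 0
  [-2/15, -2/15, -2/15, 14/15] . (a_1, a_2, a_3, a_4) = 4/15

Solving yields:
  a_1 = 264/571
  a_2 = 211/571
  a_3 = 315/1142
  a_4 = 507/1142

Starting state is 2, so the absorption probability is a_2 = 211/571.

Answer: 211/571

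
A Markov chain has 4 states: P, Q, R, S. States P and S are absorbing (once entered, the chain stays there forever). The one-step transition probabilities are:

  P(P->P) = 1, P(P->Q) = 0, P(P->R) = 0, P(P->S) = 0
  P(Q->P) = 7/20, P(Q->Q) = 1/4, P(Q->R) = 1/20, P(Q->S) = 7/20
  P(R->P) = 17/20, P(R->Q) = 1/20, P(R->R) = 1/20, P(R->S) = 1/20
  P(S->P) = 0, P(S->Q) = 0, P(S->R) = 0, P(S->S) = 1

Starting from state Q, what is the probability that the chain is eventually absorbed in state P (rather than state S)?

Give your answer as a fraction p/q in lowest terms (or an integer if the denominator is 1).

Answer: 75/142

Derivation:
Let a_i = P(absorbed in P | start in state i).
Boundary conditions: a_P = 1, a_S = 0.
For each transient state i, a_i = sum_j P(i->j) * a_j:
  a_Q = 7/20*a_P + 1/4*a_Q + 1/20*a_R + 7/20*a_S
  a_R = 17/20*a_P + 1/20*a_Q + 1/20*a_R + 1/20*a_S

Substituting a_P = 1 and a_S = 0, rearrange to (I - Q) a = r where r[i] = P(i -> P):
  [3/4, -1/20] . (a_Q, a_R) = 7/20
  [-1/20, 19/20] . (a_Q, a_R) = 17/20

Solving yields:
  a_Q = 75/142
  a_R = 131/142

Starting state is Q, so the absorption probability is a_Q = 75/142.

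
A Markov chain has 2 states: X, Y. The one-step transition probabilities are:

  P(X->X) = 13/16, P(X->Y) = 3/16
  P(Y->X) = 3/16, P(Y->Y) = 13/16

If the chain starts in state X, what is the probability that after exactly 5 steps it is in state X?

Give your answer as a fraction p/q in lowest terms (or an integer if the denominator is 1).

Answer: 35893/65536

Derivation:
Computing P^5 by repeated multiplication:
P^1 =
  X: [13/16, 3/16]
  Y: [3/16, 13/16]
P^2 =
  X: [89/128, 39/128]
  Y: [39/128, 89/128]
P^3 =
  X: [637/1024, 387/1024]
  Y: [387/1024, 637/1024]
P^4 =
  X: [4721/8192, 3471/8192]
  Y: [3471/8192, 4721/8192]
P^5 =
  X: [35893/65536, 29643/65536]
  Y: [29643/65536, 35893/65536]

(P^5)[X -> X] = 35893/65536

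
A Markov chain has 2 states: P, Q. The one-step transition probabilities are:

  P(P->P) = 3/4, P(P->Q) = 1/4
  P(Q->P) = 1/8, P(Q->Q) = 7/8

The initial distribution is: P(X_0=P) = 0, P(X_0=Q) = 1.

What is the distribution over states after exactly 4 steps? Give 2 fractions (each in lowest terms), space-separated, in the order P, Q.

Propagating the distribution step by step (d_{t+1} = d_t * P):
d_0 = (P=0, Q=1)
  d_1[P] = 0*3/4 + 1*1/8 = 1/8
  d_1[Q] = 0*1/4 + 1*7/8 = 7/8
d_1 = (P=1/8, Q=7/8)
  d_2[P] = 1/8*3/4 + 7/8*1/8 = 13/64
  d_2[Q] = 1/8*1/4 + 7/8*7/8 = 51/64
d_2 = (P=13/64, Q=51/64)
  d_3[P] = 13/64*3/4 + 51/64*1/8 = 129/512
  d_3[Q] = 13/64*1/4 + 51/64*7/8 = 383/512
d_3 = (P=129/512, Q=383/512)
  d_4[P] = 129/512*3/4 + 383/512*1/8 = 1157/4096
  d_4[Q] = 129/512*1/4 + 383/512*7/8 = 2939/4096
d_4 = (P=1157/4096, Q=2939/4096)

Answer: 1157/4096 2939/4096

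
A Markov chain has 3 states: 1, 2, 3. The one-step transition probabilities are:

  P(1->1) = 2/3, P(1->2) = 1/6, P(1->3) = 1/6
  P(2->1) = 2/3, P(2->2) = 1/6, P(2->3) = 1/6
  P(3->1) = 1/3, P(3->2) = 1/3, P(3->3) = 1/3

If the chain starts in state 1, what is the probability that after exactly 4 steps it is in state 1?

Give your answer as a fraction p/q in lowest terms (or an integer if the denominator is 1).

Answer: 389/648

Derivation:
Computing P^4 by repeated multiplication:
P^1 =
  1: [2/3, 1/6, 1/6]
  2: [2/3, 1/6, 1/6]
  3: [1/3, 1/3, 1/3]
P^2 =
  1: [11/18, 7/36, 7/36]
  2: [11/18, 7/36, 7/36]
  3: [5/9, 2/9, 2/9]
P^3 =
  1: [65/108, 43/216, 43/216]
  2: [65/108, 43/216, 43/216]
  3: [16/27, 11/54, 11/54]
P^4 =
  1: [389/648, 259/1296, 259/1296]
  2: [389/648, 259/1296, 259/1296]
  3: [97/162, 65/324, 65/324]

(P^4)[1 -> 1] = 389/648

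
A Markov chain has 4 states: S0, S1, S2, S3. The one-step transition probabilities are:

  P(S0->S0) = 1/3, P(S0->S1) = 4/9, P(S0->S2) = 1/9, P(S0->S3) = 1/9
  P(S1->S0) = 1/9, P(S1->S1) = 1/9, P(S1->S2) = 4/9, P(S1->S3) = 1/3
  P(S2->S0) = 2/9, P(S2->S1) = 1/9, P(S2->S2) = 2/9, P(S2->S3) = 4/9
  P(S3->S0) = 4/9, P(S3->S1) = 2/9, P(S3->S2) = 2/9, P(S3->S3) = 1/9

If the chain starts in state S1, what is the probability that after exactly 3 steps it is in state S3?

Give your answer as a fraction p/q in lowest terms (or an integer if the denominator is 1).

Computing P^3 by repeated multiplication:
P^1 =
  S0: [1/3, 4/9, 1/9, 1/9]
  S1: [1/9, 1/9, 4/9, 1/3]
  S2: [2/9, 1/9, 2/9, 4/9]
  S3: [4/9, 2/9, 2/9, 1/9]
P^2 =
  S0: [19/81, 19/81, 23/81, 20/81]
  S1: [8/27, 5/27, 19/81, 23/81]
  S2: [1/3, 19/81, 2/9, 17/81]
  S3: [22/81, 22/81, 2/9, 19/81]
P^3 =
  S0: [202/729, 158/729, 181/729, 188/729]
  S1: [217/729, 176/729, 56/243, 56/243]
  S2: [68/243, 179/729, 173/729, 173/729]
  S3: [200/729, 166/729, 184/729, 179/729]

(P^3)[S1 -> S3] = 56/243

Answer: 56/243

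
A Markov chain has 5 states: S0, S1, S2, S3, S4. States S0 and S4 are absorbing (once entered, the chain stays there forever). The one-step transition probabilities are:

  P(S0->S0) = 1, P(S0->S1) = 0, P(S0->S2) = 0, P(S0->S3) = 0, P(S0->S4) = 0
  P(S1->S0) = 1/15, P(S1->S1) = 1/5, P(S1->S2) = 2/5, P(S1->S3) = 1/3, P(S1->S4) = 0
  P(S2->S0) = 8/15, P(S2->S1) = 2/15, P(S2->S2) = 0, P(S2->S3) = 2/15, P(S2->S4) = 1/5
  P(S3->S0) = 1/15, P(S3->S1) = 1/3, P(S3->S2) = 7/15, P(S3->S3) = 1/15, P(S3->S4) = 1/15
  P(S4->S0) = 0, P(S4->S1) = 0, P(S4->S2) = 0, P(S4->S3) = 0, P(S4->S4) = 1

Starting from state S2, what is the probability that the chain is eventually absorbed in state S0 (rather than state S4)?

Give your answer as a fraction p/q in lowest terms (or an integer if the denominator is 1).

Let a_i = P(absorbed in S0 | start in state i).
Boundary conditions: a_S0 = 1, a_S4 = 0.
For each transient state i, a_i = sum_j P(i->j) * a_j:
  a_S1 = 1/15*a_S0 + 1/5*a_S1 + 2/5*a_S2 + 1/3*a_S3 + 0*a_S4
  a_S2 = 8/15*a_S0 + 2/15*a_S1 + 0*a_S2 + 2/15*a_S3 + 1/5*a_S4
  a_S3 = 1/15*a_S0 + 1/3*a_S1 + 7/15*a_S2 + 1/15*a_S3 + 1/15*a_S4

Substituting a_S0 = 1 and a_S4 = 0, rearrange to (I - Q) a = r where r[i] = P(i -> S0):
  [4/5, -2/5, -1/3] . (a_S1, a_S2, a_S3) = 1/15
  [-2/15, 1, -2/15] . (a_S1, a_S2, a_S3) = 8/15
  [-1/3, -7/15, 14/15] . (a_S1, a_S2, a_S3) = 1/15

Solving yields:
  a_S1 = 1235/1679
  a_S2 = 1216/1679
  a_S3 = 1169/1679

Starting state is S2, so the absorption probability is a_S2 = 1216/1679.

Answer: 1216/1679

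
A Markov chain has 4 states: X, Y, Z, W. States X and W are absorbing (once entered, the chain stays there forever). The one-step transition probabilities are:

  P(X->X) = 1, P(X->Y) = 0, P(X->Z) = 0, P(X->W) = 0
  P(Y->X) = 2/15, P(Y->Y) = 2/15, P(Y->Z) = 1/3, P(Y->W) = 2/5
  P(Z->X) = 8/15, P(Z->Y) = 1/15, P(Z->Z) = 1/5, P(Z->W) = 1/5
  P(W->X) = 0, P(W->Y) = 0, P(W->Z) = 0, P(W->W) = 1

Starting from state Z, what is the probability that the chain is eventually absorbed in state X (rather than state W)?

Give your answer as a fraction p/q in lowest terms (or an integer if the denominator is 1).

Let a_i = P(absorbed in X | start in state i).
Boundary conditions: a_X = 1, a_W = 0.
For each transient state i, a_i = sum_j P(i->j) * a_j:
  a_Y = 2/15*a_X + 2/15*a_Y + 1/3*a_Z + 2/5*a_W
  a_Z = 8/15*a_X + 1/15*a_Y + 1/5*a_Z + 1/5*a_W

Substituting a_X = 1 and a_W = 0, rearrange to (I - Q) a = r where r[i] = P(i -> X):
  [13/15, -1/3] . (a_Y, a_Z) = 2/15
  [-1/15, 4/5] . (a_Y, a_Z) = 8/15

Solving yields:
  a_Y = 64/151
  a_Z = 106/151

Starting state is Z, so the absorption probability is a_Z = 106/151.

Answer: 106/151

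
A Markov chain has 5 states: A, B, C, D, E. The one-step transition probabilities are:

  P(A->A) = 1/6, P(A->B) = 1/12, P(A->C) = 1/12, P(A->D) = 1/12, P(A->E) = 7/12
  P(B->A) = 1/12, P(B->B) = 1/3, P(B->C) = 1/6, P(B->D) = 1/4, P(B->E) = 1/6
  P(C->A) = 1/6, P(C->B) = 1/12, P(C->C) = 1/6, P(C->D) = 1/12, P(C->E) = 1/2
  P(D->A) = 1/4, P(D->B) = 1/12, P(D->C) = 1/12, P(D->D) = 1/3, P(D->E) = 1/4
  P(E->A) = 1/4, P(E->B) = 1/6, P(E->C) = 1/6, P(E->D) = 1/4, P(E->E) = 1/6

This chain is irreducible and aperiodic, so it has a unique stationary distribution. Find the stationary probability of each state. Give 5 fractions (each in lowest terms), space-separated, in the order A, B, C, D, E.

Answer: 823/4153 605/4153 550/4153 883/4153 1292/4153

Derivation:
The stationary distribution satisfies pi = pi * P, i.e.:
  pi_A = 1/6*pi_A + 1/12*pi_B + 1/6*pi_C + 1/4*pi_D + 1/4*pi_E
  pi_B = 1/12*pi_A + 1/3*pi_B + 1/12*pi_C + 1/12*pi_D + 1/6*pi_E
  pi_C = 1/12*pi_A + 1/6*pi_B + 1/6*pi_C + 1/12*pi_D + 1/6*pi_E
  pi_D = 1/12*pi_A + 1/4*pi_B + 1/12*pi_C + 1/3*pi_D + 1/4*pi_E
  pi_E = 7/12*pi_A + 1/6*pi_B + 1/2*pi_C + 1/4*pi_D + 1/6*pi_E
with normalization: pi_A + pi_B + pi_C + pi_D + pi_E = 1.

Using the first 4 balance equations plus normalization, the linear system A*pi = b is:
  [-5/6, 1/12, 1/6, 1/4, 1/4] . pi = 0
  [1/12, -2/3, 1/12, 1/12, 1/6] . pi = 0
  [1/12, 1/6, -5/6, 1/12, 1/6] . pi = 0
  [1/12, 1/4, 1/12, -2/3, 1/4] . pi = 0
  [1, 1, 1, 1, 1] . pi = 1

Solving yields:
  pi_A = 823/4153
  pi_B = 605/4153
  pi_C = 550/4153
  pi_D = 883/4153
  pi_E = 1292/4153

Verification (pi * P):
  823/4153*1/6 + 605/4153*1/12 + 550/4153*1/6 + 883/4153*1/4 + 1292/4153*1/4 = 823/4153 = pi_A  (ok)
  823/4153*1/12 + 605/4153*1/3 + 550/4153*1/12 + 883/4153*1/12 + 1292/4153*1/6 = 605/4153 = pi_B  (ok)
  823/4153*1/12 + 605/4153*1/6 + 550/4153*1/6 + 883/4153*1/12 + 1292/4153*1/6 = 550/4153 = pi_C  (ok)
  823/4153*1/12 + 605/4153*1/4 + 550/4153*1/12 + 883/4153*1/3 + 1292/4153*1/4 = 883/4153 = pi_D  (ok)
  823/4153*7/12 + 605/4153*1/6 + 550/4153*1/2 + 883/4153*1/4 + 1292/4153*1/6 = 1292/4153 = pi_E  (ok)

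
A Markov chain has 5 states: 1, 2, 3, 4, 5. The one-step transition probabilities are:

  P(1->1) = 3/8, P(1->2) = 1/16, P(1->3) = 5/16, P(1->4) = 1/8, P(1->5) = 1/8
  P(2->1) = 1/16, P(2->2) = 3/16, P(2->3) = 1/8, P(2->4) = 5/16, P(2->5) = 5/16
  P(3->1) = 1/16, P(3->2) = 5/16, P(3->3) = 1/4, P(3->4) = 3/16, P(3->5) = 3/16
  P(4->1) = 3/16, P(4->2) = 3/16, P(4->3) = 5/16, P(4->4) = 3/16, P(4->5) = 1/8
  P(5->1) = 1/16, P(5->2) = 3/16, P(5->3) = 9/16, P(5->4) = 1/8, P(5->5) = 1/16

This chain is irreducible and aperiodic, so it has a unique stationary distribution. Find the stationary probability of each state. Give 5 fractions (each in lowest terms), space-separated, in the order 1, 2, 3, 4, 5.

The stationary distribution satisfies pi = pi * P, i.e.:
  pi_1 = 3/8*pi_1 + 1/16*pi_2 + 1/16*pi_3 + 3/16*pi_4 + 1/16*pi_5
  pi_2 = 1/16*pi_1 + 3/16*pi_2 + 5/16*pi_3 + 3/16*pi_4 + 3/16*pi_5
  pi_3 = 5/16*pi_1 + 1/8*pi_2 + 1/4*pi_3 + 5/16*pi_4 + 9/16*pi_5
  pi_4 = 1/8*pi_1 + 5/16*pi_2 + 3/16*pi_3 + 3/16*pi_4 + 1/8*pi_5
  pi_5 = 1/8*pi_1 + 5/16*pi_2 + 3/16*pi_3 + 1/8*pi_4 + 1/16*pi_5
with normalization: pi_1 + pi_2 + pi_3 + pi_4 + pi_5 = 1.

Using the first 4 balance equations plus normalization, the linear system A*pi = b is:
  [-5/8, 1/16, 1/16, 3/16, 1/16] . pi = 0
  [1/16, -13/16, 5/16, 3/16, 3/16] . pi = 0
  [5/16, 1/8, -3/4, 5/16, 9/16] . pi = 0
  [1/8, 5/16, 3/16, -13/16, 1/8] . pi = 0
  [1, 1, 1, 1, 1] . pi = 1

Solving yields:
  pi_1 = 1245/9853
  pi_2 = 4117/19706
  pi_3 = 5867/19706
  pi_4 = 1921/9853
  pi_5 = 1695/9853

Verification (pi * P):
  1245/9853*3/8 + 4117/19706*1/16 + 5867/19706*1/16 + 1921/9853*3/16 + 1695/9853*1/16 = 1245/9853 = pi_1  (ok)
  1245/9853*1/16 + 4117/19706*3/16 + 5867/19706*5/16 + 1921/9853*3/16 + 1695/9853*3/16 = 4117/19706 = pi_2  (ok)
  1245/9853*5/16 + 4117/19706*1/8 + 5867/19706*1/4 + 1921/9853*5/16 + 1695/9853*9/16 = 5867/19706 = pi_3  (ok)
  1245/9853*1/8 + 4117/19706*5/16 + 5867/19706*3/16 + 1921/9853*3/16 + 1695/9853*1/8 = 1921/9853 = pi_4  (ok)
  1245/9853*1/8 + 4117/19706*5/16 + 5867/19706*3/16 + 1921/9853*1/8 + 1695/9853*1/16 = 1695/9853 = pi_5  (ok)

Answer: 1245/9853 4117/19706 5867/19706 1921/9853 1695/9853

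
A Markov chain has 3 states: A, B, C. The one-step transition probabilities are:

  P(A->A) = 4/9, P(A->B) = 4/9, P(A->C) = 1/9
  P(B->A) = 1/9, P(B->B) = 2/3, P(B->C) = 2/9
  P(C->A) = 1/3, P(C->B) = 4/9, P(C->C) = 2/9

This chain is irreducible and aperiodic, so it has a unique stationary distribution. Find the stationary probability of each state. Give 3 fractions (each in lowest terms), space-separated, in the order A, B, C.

Answer: 13/56 4/7 11/56

Derivation:
The stationary distribution satisfies pi = pi * P, i.e.:
  pi_A = 4/9*pi_A + 1/9*pi_B + 1/3*pi_C
  pi_B = 4/9*pi_A + 2/3*pi_B + 4/9*pi_C
  pi_C = 1/9*pi_A + 2/9*pi_B + 2/9*pi_C
with normalization: pi_A + pi_B + pi_C = 1.

Using the first 2 balance equations plus normalization, the linear system A*pi = b is:
  [-5/9, 1/9, 1/3] . pi = 0
  [4/9, -1/3, 4/9] . pi = 0
  [1, 1, 1] . pi = 1

Solving yields:
  pi_A = 13/56
  pi_B = 4/7
  pi_C = 11/56

Verification (pi * P):
  13/56*4/9 + 4/7*1/9 + 11/56*1/3 = 13/56 = pi_A  (ok)
  13/56*4/9 + 4/7*2/3 + 11/56*4/9 = 4/7 = pi_B  (ok)
  13/56*1/9 + 4/7*2/9 + 11/56*2/9 = 11/56 = pi_C  (ok)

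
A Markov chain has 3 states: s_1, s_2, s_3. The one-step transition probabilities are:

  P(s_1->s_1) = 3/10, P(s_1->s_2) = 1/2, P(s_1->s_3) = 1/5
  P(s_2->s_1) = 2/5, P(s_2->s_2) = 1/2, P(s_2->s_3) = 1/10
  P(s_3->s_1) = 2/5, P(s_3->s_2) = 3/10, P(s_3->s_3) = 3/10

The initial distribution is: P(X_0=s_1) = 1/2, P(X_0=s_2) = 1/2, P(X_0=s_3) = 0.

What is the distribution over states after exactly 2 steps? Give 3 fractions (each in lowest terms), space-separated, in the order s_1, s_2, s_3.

Propagating the distribution step by step (d_{t+1} = d_t * P):
d_0 = (s_1=1/2, s_2=1/2, s_3=0)
  d_1[s_1] = 1/2*3/10 + 1/2*2/5 + 0*2/5 = 7/20
  d_1[s_2] = 1/2*1/2 + 1/2*1/2 + 0*3/10 = 1/2
  d_1[s_3] = 1/2*1/5 + 1/2*1/10 + 0*3/10 = 3/20
d_1 = (s_1=7/20, s_2=1/2, s_3=3/20)
  d_2[s_1] = 7/20*3/10 + 1/2*2/5 + 3/20*2/5 = 73/200
  d_2[s_2] = 7/20*1/2 + 1/2*1/2 + 3/20*3/10 = 47/100
  d_2[s_3] = 7/20*1/5 + 1/2*1/10 + 3/20*3/10 = 33/200
d_2 = (s_1=73/200, s_2=47/100, s_3=33/200)

Answer: 73/200 47/100 33/200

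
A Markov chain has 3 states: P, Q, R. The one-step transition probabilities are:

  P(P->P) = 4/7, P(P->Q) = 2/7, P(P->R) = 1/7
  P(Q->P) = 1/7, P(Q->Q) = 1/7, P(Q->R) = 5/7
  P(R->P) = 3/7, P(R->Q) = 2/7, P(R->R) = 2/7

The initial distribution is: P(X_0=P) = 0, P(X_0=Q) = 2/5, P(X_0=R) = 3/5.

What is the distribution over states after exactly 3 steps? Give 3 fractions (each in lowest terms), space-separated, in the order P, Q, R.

Propagating the distribution step by step (d_{t+1} = d_t * P):
d_0 = (P=0, Q=2/5, R=3/5)
  d_1[P] = 0*4/7 + 2/5*1/7 + 3/5*3/7 = 11/35
  d_1[Q] = 0*2/7 + 2/5*1/7 + 3/5*2/7 = 8/35
  d_1[R] = 0*1/7 + 2/5*5/7 + 3/5*2/7 = 16/35
d_1 = (P=11/35, Q=8/35, R=16/35)
  d_2[P] = 11/35*4/7 + 8/35*1/7 + 16/35*3/7 = 20/49
  d_2[Q] = 11/35*2/7 + 8/35*1/7 + 16/35*2/7 = 62/245
  d_2[R] = 11/35*1/7 + 8/35*5/7 + 16/35*2/7 = 83/245
d_2 = (P=20/49, Q=62/245, R=83/245)
  d_3[P] = 20/49*4/7 + 62/245*1/7 + 83/245*3/7 = 711/1715
  d_3[Q] = 20/49*2/7 + 62/245*1/7 + 83/245*2/7 = 428/1715
  d_3[R] = 20/49*1/7 + 62/245*5/7 + 83/245*2/7 = 576/1715
d_3 = (P=711/1715, Q=428/1715, R=576/1715)

Answer: 711/1715 428/1715 576/1715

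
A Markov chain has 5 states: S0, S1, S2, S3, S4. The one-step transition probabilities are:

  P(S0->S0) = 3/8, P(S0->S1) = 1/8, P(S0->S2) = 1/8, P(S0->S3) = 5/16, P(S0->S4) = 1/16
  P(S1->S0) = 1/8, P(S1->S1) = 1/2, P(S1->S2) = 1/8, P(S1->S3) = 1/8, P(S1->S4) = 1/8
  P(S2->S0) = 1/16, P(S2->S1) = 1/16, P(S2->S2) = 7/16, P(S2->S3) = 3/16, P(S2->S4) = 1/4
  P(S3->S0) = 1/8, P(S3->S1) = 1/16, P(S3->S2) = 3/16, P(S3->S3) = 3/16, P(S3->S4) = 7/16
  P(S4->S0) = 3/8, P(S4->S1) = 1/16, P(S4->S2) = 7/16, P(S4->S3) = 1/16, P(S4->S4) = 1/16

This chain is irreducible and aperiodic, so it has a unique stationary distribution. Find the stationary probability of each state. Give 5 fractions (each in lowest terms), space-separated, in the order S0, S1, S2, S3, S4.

The stationary distribution satisfies pi = pi * P, i.e.:
  pi_S0 = 3/8*pi_S0 + 1/8*pi_S1 + 1/16*pi_S2 + 1/8*pi_S3 + 3/8*pi_S4
  pi_S1 = 1/8*pi_S0 + 1/2*pi_S1 + 1/16*pi_S2 + 1/16*pi_S3 + 1/16*pi_S4
  pi_S2 = 1/8*pi_S0 + 1/8*pi_S1 + 7/16*pi_S2 + 3/16*pi_S3 + 7/16*pi_S4
  pi_S3 = 5/16*pi_S0 + 1/8*pi_S1 + 3/16*pi_S2 + 3/16*pi_S3 + 1/16*pi_S4
  pi_S4 = 1/16*pi_S0 + 1/8*pi_S1 + 1/4*pi_S2 + 7/16*pi_S3 + 1/16*pi_S4
with normalization: pi_S0 + pi_S1 + pi_S2 + pi_S3 + pi_S4 = 1.

Using the first 4 balance equations plus normalization, the linear system A*pi = b is:
  [-5/8, 1/8, 1/16, 1/8, 3/8] . pi = 0
  [1/8, -1/2, 1/16, 1/16, 1/16] . pi = 0
  [1/8, 1/8, -9/16, 3/16, 7/16] . pi = 0
  [5/16, 1/8, 3/16, -13/16, 1/16] . pi = 0
  [1, 1, 1, 1, 1] . pi = 1

Solving yields:
  pi_S0 = 553/2672
  pi_S1 = 1075/8016
  pi_S2 = 1145/4008
  pi_S3 = 967/5344
  pi_S4 = 3083/16032

Verification (pi * P):
  553/2672*3/8 + 1075/8016*1/8 + 1145/4008*1/16 + 967/5344*1/8 + 3083/16032*3/8 = 553/2672 = pi_S0  (ok)
  553/2672*1/8 + 1075/8016*1/2 + 1145/4008*1/16 + 967/5344*1/16 + 3083/16032*1/16 = 1075/8016 = pi_S1  (ok)
  553/2672*1/8 + 1075/8016*1/8 + 1145/4008*7/16 + 967/5344*3/16 + 3083/16032*7/16 = 1145/4008 = pi_S2  (ok)
  553/2672*5/16 + 1075/8016*1/8 + 1145/4008*3/16 + 967/5344*3/16 + 3083/16032*1/16 = 967/5344 = pi_S3  (ok)
  553/2672*1/16 + 1075/8016*1/8 + 1145/4008*1/4 + 967/5344*7/16 + 3083/16032*1/16 = 3083/16032 = pi_S4  (ok)

Answer: 553/2672 1075/8016 1145/4008 967/5344 3083/16032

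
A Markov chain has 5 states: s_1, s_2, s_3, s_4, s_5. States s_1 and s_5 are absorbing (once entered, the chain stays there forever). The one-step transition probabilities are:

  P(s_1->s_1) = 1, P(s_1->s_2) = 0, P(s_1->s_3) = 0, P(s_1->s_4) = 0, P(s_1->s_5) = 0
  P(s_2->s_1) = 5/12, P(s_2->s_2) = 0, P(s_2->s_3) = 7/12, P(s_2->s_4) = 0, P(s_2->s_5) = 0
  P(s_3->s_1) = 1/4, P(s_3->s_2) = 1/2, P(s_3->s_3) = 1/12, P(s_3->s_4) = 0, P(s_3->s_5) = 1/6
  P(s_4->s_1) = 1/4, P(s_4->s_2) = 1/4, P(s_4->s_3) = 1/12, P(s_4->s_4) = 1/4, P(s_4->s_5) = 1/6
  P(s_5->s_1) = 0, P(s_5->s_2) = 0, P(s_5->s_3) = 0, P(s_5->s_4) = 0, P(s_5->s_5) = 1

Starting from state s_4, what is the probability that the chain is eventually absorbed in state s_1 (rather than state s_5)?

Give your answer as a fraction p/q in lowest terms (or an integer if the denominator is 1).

Answer: 94/135

Derivation:
Let a_i = P(absorbed in s_1 | start in state i).
Boundary conditions: a_s_1 = 1, a_s_5 = 0.
For each transient state i, a_i = sum_j P(i->j) * a_j:
  a_s_2 = 5/12*a_s_1 + 0*a_s_2 + 7/12*a_s_3 + 0*a_s_4 + 0*a_s_5
  a_s_3 = 1/4*a_s_1 + 1/2*a_s_2 + 1/12*a_s_3 + 0*a_s_4 + 1/6*a_s_5
  a_s_4 = 1/4*a_s_1 + 1/4*a_s_2 + 1/12*a_s_3 + 1/4*a_s_4 + 1/6*a_s_5

Substituting a_s_1 = 1 and a_s_5 = 0, rearrange to (I - Q) a = r where r[i] = P(i -> s_1):
  [1, -7/12, 0] . (a_s_2, a_s_3, a_s_4) = 5/12
  [-1/2, 11/12, 0] . (a_s_2, a_s_3, a_s_4) = 1/4
  [-1/4, -1/12, 3/4] . (a_s_2, a_s_3, a_s_4) = 1/4

Solving yields:
  a_s_2 = 38/45
  a_s_3 = 11/15
  a_s_4 = 94/135

Starting state is s_4, so the absorption probability is a_s_4 = 94/135.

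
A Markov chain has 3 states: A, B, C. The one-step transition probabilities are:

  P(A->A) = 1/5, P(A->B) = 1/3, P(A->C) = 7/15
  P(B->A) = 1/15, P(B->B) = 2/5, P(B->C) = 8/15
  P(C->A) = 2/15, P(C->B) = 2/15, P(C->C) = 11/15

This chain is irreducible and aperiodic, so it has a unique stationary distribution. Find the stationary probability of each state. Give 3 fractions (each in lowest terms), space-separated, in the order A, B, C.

Answer: 20/157 34/157 103/157

Derivation:
The stationary distribution satisfies pi = pi * P, i.e.:
  pi_A = 1/5*pi_A + 1/15*pi_B + 2/15*pi_C
  pi_B = 1/3*pi_A + 2/5*pi_B + 2/15*pi_C
  pi_C = 7/15*pi_A + 8/15*pi_B + 11/15*pi_C
with normalization: pi_A + pi_B + pi_C = 1.

Using the first 2 balance equations plus normalization, the linear system A*pi = b is:
  [-4/5, 1/15, 2/15] . pi = 0
  [1/3, -3/5, 2/15] . pi = 0
  [1, 1, 1] . pi = 1

Solving yields:
  pi_A = 20/157
  pi_B = 34/157
  pi_C = 103/157

Verification (pi * P):
  20/157*1/5 + 34/157*1/15 + 103/157*2/15 = 20/157 = pi_A  (ok)
  20/157*1/3 + 34/157*2/5 + 103/157*2/15 = 34/157 = pi_B  (ok)
  20/157*7/15 + 34/157*8/15 + 103/157*11/15 = 103/157 = pi_C  (ok)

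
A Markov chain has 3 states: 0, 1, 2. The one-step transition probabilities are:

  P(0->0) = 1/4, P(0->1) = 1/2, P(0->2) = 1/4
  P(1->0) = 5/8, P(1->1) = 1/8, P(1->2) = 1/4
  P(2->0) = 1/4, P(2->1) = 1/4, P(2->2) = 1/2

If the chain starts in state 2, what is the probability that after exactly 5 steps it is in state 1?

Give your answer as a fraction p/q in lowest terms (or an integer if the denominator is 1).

Answer: 4965/16384

Derivation:
Computing P^5 by repeated multiplication:
P^1 =
  0: [1/4, 1/2, 1/4]
  1: [5/8, 1/8, 1/4]
  2: [1/4, 1/4, 1/2]
P^2 =
  0: [7/16, 1/4, 5/16]
  1: [19/64, 25/64, 5/16]
  2: [11/32, 9/32, 3/8]
P^3 =
  0: [11/32, 21/64, 21/64]
  1: [203/512, 141/512, 21/64]
  2: [91/256, 77/256, 11/32]
P^4 =
  0: [191/512, 151/512, 85/256]
  1: [1447/4096, 1289/4096, 85/256]
  2: [743/2048, 617/2048, 43/128]
P^5 =
  0: [1477/4096, 1255/4096, 341/1024]
  1: [12059/32768, 9797/32768, 341/1024]
  2: [5947/16384, 4965/16384, 171/512]

(P^5)[2 -> 1] = 4965/16384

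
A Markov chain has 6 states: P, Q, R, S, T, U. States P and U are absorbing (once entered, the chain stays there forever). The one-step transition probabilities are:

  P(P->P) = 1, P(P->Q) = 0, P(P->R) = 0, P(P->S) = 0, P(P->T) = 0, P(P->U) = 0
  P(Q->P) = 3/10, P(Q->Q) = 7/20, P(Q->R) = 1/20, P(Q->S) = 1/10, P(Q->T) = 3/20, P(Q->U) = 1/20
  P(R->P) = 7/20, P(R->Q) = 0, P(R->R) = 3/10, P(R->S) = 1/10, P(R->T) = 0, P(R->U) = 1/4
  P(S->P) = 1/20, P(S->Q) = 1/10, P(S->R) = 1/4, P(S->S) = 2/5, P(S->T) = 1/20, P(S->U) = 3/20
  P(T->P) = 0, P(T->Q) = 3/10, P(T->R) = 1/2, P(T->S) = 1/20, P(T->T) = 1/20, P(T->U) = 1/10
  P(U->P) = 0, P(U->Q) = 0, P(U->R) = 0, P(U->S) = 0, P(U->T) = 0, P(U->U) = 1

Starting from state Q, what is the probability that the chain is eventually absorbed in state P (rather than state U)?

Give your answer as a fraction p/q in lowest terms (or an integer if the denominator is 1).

Let a_i = P(absorbed in P | start in state i).
Boundary conditions: a_P = 1, a_U = 0.
For each transient state i, a_i = sum_j P(i->j) * a_j:
  a_Q = 3/10*a_P + 7/20*a_Q + 1/20*a_R + 1/10*a_S + 3/20*a_T + 1/20*a_U
  a_R = 7/20*a_P + 0*a_Q + 3/10*a_R + 1/10*a_S + 0*a_T + 1/4*a_U
  a_S = 1/20*a_P + 1/10*a_Q + 1/4*a_R + 2/5*a_S + 1/20*a_T + 3/20*a_U
  a_T = 0*a_P + 3/10*a_Q + 1/2*a_R + 1/20*a_S + 1/20*a_T + 1/10*a_U

Substituting a_P = 1 and a_U = 0, rearrange to (I - Q) a = r where r[i] = P(i -> P):
  [13/20, -1/20, -1/10, -3/20] . (a_Q, a_R, a_S, a_T) = 3/10
  [0, 7/10, -1/10, 0] . (a_Q, a_R, a_S, a_T) = 7/20
  [-1/10, -1/4, 3/5, -1/20] . (a_Q, a_R, a_S, a_T) = 1/20
  [-3/10, -1/2, -1/20, 19/20] . (a_Q, a_R, a_S, a_T) = 0

Solving yields:
  a_Q = 863/1222
  a_R = 19473/34216
  a_S = 2365/4888
  a_T = 18751/34216

Starting state is Q, so the absorption probability is a_Q = 863/1222.

Answer: 863/1222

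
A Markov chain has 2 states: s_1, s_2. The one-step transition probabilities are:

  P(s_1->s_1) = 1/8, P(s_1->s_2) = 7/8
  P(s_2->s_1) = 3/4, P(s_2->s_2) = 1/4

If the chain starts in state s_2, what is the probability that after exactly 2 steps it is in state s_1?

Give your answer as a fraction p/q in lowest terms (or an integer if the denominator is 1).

Computing P^2 by repeated multiplication:
P^1 =
  s_1: [1/8, 7/8]
  s_2: [3/4, 1/4]
P^2 =
  s_1: [43/64, 21/64]
  s_2: [9/32, 23/32]

(P^2)[s_2 -> s_1] = 9/32

Answer: 9/32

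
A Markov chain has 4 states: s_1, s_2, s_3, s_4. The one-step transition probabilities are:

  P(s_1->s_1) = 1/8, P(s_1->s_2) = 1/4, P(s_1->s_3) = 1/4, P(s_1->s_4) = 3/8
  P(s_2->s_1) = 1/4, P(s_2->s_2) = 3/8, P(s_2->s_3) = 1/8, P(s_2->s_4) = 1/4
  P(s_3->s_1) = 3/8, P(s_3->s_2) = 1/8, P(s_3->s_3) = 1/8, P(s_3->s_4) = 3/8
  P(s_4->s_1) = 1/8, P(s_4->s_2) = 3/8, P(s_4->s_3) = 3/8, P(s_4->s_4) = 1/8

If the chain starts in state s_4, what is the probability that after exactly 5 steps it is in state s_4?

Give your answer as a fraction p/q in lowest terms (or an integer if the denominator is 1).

Computing P^5 by repeated multiplication:
P^1 =
  s_1: [1/8, 1/4, 1/4, 3/8]
  s_2: [1/4, 3/8, 1/8, 1/4]
  s_3: [3/8, 1/8, 1/8, 3/8]
  s_4: [1/8, 3/8, 3/8, 1/8]
P^2 =
  s_1: [7/32, 19/64, 15/64, 1/4]
  s_2: [13/64, 5/16, 7/32, 17/64]
  s_3: [11/64, 19/64, 17/64, 17/64]
  s_4: [17/64, 17/64, 11/64, 19/64]
P^3 =
  s_1: [113/512, 37/128, 55/256, 141/512]
  s_2: [7/32, 151/512, 111/512, 69/256]
  s_3: [117/512, 147/512, 109/512, 139/512]
  s_4: [103/512, 153/512, 119/512, 137/512]
P^4 =
  s_1: [55/256, 1203/4096, 907/4096, 553/2048]
  s_2: [885/4096, 601/2048, 225/1024, 1109/4096]
  s_3: [877/4096, 1201/4096, 907/4096, 1111/4096]
  s_4: [903/4096, 1195/4096, 889/4096, 1109/4096]
P^5 =
  s_1: [7113/32768, 4797/16384, 1797/8192, 8873/32768]
  s_2: [3549/16384, 9603/32768, 7199/32768, 2217/8192]
  s_3: [7111/32768, 9597/32768, 7195/32768, 8865/32768]
  s_4: [7069/32768, 9607/32768, 7217/32768, 8875/32768]

(P^5)[s_4 -> s_4] = 8875/32768

Answer: 8875/32768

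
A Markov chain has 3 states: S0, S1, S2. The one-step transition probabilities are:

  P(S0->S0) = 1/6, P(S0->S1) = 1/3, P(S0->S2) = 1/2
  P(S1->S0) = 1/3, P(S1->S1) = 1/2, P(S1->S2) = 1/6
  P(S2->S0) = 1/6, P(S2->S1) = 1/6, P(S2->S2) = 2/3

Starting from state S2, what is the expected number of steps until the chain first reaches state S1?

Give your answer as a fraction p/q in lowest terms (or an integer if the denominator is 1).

Let h_i = expected steps to first reach S1 from state i.
Boundary: h_S1 = 0.
First-step equations for the other states:
  h_S0 = 1 + 1/6*h_S0 + 1/3*h_S1 + 1/2*h_S2
  h_S2 = 1 + 1/6*h_S0 + 1/6*h_S1 + 2/3*h_S2

Substituting h_S1 = 0 and rearranging gives the linear system (I - Q) h = 1:
  [5/6, -1/2] . (h_S0, h_S2) = 1
  [-1/6, 1/3] . (h_S0, h_S2) = 1

Solving yields:
  h_S0 = 30/7
  h_S2 = 36/7

Starting state is S2, so the expected hitting time is h_S2 = 36/7.

Answer: 36/7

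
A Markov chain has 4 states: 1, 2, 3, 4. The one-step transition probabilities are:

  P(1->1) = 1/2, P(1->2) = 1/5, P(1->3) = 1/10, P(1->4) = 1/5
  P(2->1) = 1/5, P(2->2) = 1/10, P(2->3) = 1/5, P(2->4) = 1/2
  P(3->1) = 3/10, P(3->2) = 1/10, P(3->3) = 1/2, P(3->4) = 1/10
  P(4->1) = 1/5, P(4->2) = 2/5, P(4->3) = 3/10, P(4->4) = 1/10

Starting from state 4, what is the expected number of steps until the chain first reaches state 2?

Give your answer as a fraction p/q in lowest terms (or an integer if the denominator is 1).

Let h_i = expected steps to first reach 2 from state i.
Boundary: h_2 = 0.
First-step equations for the other states:
  h_1 = 1 + 1/2*h_1 + 1/5*h_2 + 1/10*h_3 + 1/5*h_4
  h_3 = 1 + 3/10*h_1 + 1/10*h_2 + 1/2*h_3 + 1/10*h_4
  h_4 = 1 + 1/5*h_1 + 2/5*h_2 + 3/10*h_3 + 1/10*h_4

Substituting h_2 = 0 and rearranging gives the linear system (I - Q) h = 1:
  [1/2, -1/10, -1/5] . (h_1, h_3, h_4) = 1
  [-3/10, 1/2, -1/10] . (h_1, h_3, h_4) = 1
  [-1/5, -3/10, 9/10] . (h_1, h_3, h_4) = 1

Solving yields:
  h_1 = 680/143
  h_3 = 810/143
  h_4 = 580/143

Starting state is 4, so the expected hitting time is h_4 = 580/143.

Answer: 580/143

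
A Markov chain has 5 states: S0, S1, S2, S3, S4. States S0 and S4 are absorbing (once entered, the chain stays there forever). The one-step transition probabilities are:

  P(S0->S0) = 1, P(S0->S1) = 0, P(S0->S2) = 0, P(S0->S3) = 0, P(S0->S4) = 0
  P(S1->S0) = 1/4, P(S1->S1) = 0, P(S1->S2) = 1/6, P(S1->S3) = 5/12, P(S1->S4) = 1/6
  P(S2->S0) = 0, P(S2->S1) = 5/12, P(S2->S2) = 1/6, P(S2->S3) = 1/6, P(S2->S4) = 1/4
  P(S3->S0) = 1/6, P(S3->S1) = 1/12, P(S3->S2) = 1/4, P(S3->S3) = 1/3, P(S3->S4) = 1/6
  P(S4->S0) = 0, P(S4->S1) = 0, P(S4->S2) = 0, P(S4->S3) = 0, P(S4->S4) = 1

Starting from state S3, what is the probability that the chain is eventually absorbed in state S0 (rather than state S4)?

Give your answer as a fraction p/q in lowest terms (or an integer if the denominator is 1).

Let a_i = P(absorbed in S0 | start in state i).
Boundary conditions: a_S0 = 1, a_S4 = 0.
For each transient state i, a_i = sum_j P(i->j) * a_j:
  a_S1 = 1/4*a_S0 + 0*a_S1 + 1/6*a_S2 + 5/12*a_S3 + 1/6*a_S4
  a_S2 = 0*a_S0 + 5/12*a_S1 + 1/6*a_S2 + 1/6*a_S3 + 1/4*a_S4
  a_S3 = 1/6*a_S0 + 1/12*a_S1 + 1/4*a_S2 + 1/3*a_S3 + 1/6*a_S4

Substituting a_S0 = 1 and a_S4 = 0, rearrange to (I - Q) a = r where r[i] = P(i -> S0):
  [1, -1/6, -5/12] . (a_S1, a_S2, a_S3) = 1/4
  [-5/12, 5/6, -1/6] . (a_S1, a_S2, a_S3) = 0
  [-1/12, -1/4, 2/3] . (a_S1, a_S2, a_S3) = 1/6

Solving yields:
  a_S1 = 330/679
  a_S2 = 32/97
  a_S3 = 295/679

Starting state is S3, so the absorption probability is a_S3 = 295/679.

Answer: 295/679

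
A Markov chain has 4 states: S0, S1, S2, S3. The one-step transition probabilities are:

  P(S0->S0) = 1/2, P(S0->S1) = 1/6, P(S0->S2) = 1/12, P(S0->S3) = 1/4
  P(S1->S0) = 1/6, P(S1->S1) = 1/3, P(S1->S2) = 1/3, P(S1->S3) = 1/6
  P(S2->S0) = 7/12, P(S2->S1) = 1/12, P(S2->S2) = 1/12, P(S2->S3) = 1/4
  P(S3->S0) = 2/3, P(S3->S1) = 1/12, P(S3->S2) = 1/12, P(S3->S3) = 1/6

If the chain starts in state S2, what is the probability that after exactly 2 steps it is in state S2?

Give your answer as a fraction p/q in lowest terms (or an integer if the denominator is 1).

Computing P^2 by repeated multiplication:
P^1 =
  S0: [1/2, 1/6, 1/12, 1/4]
  S1: [1/6, 1/3, 1/3, 1/6]
  S2: [7/12, 1/12, 1/12, 1/4]
  S3: [2/3, 1/12, 1/12, 1/6]
P^2 =
  S0: [71/144, 1/6, 1/8, 31/144]
  S1: [4/9, 13/72, 1/6, 5/24]
  S2: [25/48, 11/72, 5/48, 2/9]
  S3: [73/144, 23/144, 5/48, 11/48]

(P^2)[S2 -> S2] = 5/48

Answer: 5/48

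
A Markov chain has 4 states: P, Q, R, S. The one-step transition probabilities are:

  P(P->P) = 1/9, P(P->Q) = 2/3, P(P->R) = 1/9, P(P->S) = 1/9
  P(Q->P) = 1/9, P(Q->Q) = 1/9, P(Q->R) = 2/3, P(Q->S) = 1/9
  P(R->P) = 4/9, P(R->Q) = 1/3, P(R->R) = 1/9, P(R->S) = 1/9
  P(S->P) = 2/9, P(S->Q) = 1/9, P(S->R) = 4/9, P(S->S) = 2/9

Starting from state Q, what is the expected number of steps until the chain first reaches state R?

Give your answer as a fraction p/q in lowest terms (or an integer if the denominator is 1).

Answer: 72/41

Derivation:
Let h_i = expected steps to first reach R from state i.
Boundary: h_R = 0.
First-step equations for the other states:
  h_P = 1 + 1/9*h_P + 2/3*h_Q + 1/9*h_R + 1/9*h_S
  h_Q = 1 + 1/9*h_P + 1/9*h_Q + 2/3*h_R + 1/9*h_S
  h_S = 1 + 2/9*h_P + 1/9*h_Q + 4/9*h_R + 2/9*h_S

Substituting h_R = 0 and rearranging gives the linear system (I - Q) h = 1:
  [8/9, -2/3, -1/9] . (h_P, h_Q, h_S) = 1
  [-1/9, 8/9, -1/9] . (h_P, h_Q, h_S) = 1
  [-2/9, -1/9, 7/9] . (h_P, h_Q, h_S) = 1

Solving yields:
  h_P = 112/41
  h_Q = 72/41
  h_S = 95/41

Starting state is Q, so the expected hitting time is h_Q = 72/41.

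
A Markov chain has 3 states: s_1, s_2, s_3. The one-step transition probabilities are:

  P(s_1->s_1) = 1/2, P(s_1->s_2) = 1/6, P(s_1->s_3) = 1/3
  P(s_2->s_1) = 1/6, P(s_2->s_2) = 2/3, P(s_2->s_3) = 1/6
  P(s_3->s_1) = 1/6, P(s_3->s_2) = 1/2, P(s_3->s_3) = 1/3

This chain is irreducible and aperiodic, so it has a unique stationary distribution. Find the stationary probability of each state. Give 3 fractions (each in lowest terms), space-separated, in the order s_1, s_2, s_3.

Answer: 1/4 1/2 1/4

Derivation:
The stationary distribution satisfies pi = pi * P, i.e.:
  pi_s_1 = 1/2*pi_s_1 + 1/6*pi_s_2 + 1/6*pi_s_3
  pi_s_2 = 1/6*pi_s_1 + 2/3*pi_s_2 + 1/2*pi_s_3
  pi_s_3 = 1/3*pi_s_1 + 1/6*pi_s_2 + 1/3*pi_s_3
with normalization: pi_s_1 + pi_s_2 + pi_s_3 = 1.

Using the first 2 balance equations plus normalization, the linear system A*pi = b is:
  [-1/2, 1/6, 1/6] . pi = 0
  [1/6, -1/3, 1/2] . pi = 0
  [1, 1, 1] . pi = 1

Solving yields:
  pi_s_1 = 1/4
  pi_s_2 = 1/2
  pi_s_3 = 1/4

Verification (pi * P):
  1/4*1/2 + 1/2*1/6 + 1/4*1/6 = 1/4 = pi_s_1  (ok)
  1/4*1/6 + 1/2*2/3 + 1/4*1/2 = 1/2 = pi_s_2  (ok)
  1/4*1/3 + 1/2*1/6 + 1/4*1/3 = 1/4 = pi_s_3  (ok)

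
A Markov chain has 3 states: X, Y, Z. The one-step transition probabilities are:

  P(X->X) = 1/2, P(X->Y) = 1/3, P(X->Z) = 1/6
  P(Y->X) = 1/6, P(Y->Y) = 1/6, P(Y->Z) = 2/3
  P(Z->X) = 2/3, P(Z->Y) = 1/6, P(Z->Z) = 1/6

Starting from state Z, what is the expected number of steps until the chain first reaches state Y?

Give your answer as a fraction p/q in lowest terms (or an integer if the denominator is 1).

Let h_i = expected steps to first reach Y from state i.
Boundary: h_Y = 0.
First-step equations for the other states:
  h_X = 1 + 1/2*h_X + 1/3*h_Y + 1/6*h_Z
  h_Z = 1 + 2/3*h_X + 1/6*h_Y + 1/6*h_Z

Substituting h_Y = 0 and rearranging gives the linear system (I - Q) h = 1:
  [1/2, -1/6] . (h_X, h_Z) = 1
  [-2/3, 5/6] . (h_X, h_Z) = 1

Solving yields:
  h_X = 36/11
  h_Z = 42/11

Starting state is Z, so the expected hitting time is h_Z = 42/11.

Answer: 42/11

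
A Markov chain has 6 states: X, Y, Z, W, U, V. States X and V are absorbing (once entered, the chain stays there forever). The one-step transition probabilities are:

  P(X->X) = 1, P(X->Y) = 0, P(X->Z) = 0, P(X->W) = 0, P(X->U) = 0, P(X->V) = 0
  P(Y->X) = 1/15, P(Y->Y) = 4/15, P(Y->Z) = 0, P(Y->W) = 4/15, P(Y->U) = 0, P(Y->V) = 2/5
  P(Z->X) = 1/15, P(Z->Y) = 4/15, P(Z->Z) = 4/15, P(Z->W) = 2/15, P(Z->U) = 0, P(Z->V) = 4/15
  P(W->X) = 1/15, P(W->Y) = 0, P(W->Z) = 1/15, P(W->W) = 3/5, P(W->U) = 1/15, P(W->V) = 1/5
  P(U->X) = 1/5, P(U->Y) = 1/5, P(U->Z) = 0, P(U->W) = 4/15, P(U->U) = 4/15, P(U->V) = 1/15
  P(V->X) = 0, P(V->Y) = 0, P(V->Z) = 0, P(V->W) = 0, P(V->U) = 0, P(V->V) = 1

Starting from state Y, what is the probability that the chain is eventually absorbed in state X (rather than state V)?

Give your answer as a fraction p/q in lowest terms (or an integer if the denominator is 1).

Let a_i = P(absorbed in X | start in state i).
Boundary conditions: a_X = 1, a_V = 0.
For each transient state i, a_i = sum_j P(i->j) * a_j:
  a_Y = 1/15*a_X + 4/15*a_Y + 0*a_Z + 4/15*a_W + 0*a_U + 2/5*a_V
  a_Z = 1/15*a_X + 4/15*a_Y + 4/15*a_Z + 2/15*a_W + 0*a_U + 4/15*a_V
  a_W = 1/15*a_X + 0*a_Y + 1/15*a_Z + 3/5*a_W + 1/15*a_U + 1/5*a_V
  a_U = 1/5*a_X + 1/5*a_Y + 0*a_Z + 4/15*a_W + 4/15*a_U + 1/15*a_V

Substituting a_X = 1 and a_V = 0, rearrange to (I - Q) a = r where r[i] = P(i -> X):
  [11/15, 0, -4/15, 0] . (a_Y, a_Z, a_W, a_U) = 1/15
  [-4/15, 11/15, -2/15, 0] . (a_Y, a_Z, a_W, a_U) = 1/15
  [0, -1/15, 2/5, -1/15] . (a_Y, a_Z, a_W, a_U) = 1/15
  [-1/5, 0, -4/15, 11/15] . (a_Y, a_Z, a_W, a_U) = 1/5

Solving yields:
  a_Y = 15/79
  a_Z = 182/869
  a_W = 43/158
  a_U = 368/869

Starting state is Y, so the absorption probability is a_Y = 15/79.

Answer: 15/79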